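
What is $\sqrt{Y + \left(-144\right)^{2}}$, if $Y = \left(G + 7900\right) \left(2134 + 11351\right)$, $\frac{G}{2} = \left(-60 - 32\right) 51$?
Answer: $2 i \sqrt{4997751} \approx 4471.1 i$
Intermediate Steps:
$G = -9384$ ($G = 2 \left(-60 - 32\right) 51 = 2 \left(\left(-92\right) 51\right) = 2 \left(-4692\right) = -9384$)
$Y = -20011740$ ($Y = \left(-9384 + 7900\right) \left(2134 + 11351\right) = \left(-1484\right) 13485 = -20011740$)
$\sqrt{Y + \left(-144\right)^{2}} = \sqrt{-20011740 + \left(-144\right)^{2}} = \sqrt{-20011740 + 20736} = \sqrt{-19991004} = 2 i \sqrt{4997751}$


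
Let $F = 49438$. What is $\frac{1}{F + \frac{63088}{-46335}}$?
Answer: $\frac{46335}{2290646642} \approx 2.0228 \cdot 10^{-5}$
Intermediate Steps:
$\frac{1}{F + \frac{63088}{-46335}} = \frac{1}{49438 + \frac{63088}{-46335}} = \frac{1}{49438 + 63088 \left(- \frac{1}{46335}\right)} = \frac{1}{49438 - \frac{63088}{46335}} = \frac{1}{\frac{2290646642}{46335}} = \frac{46335}{2290646642}$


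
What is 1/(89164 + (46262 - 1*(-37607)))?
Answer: 1/173033 ≈ 5.7792e-6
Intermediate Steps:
1/(89164 + (46262 - 1*(-37607))) = 1/(89164 + (46262 + 37607)) = 1/(89164 + 83869) = 1/173033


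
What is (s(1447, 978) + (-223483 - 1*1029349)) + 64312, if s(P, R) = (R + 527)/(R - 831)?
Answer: -24958705/21 ≈ -1.1885e+6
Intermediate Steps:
s(P, R) = (527 + R)/(-831 + R)
(s(1447, 978) + (-223483 - 1*1029349)) + 64312 = ((527 + 978)/(-831 + 978) + (-223483 - 1*1029349)) + 64312 = (1505/147 + (-223483 - 1029349)) + 64312 = ((1/147)*1505 - 1252832) + 64312 = (215/21 - 1252832) + 64312 = -26309257/21 + 64312 = -24958705/21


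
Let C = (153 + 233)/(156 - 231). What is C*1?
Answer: -386/75 ≈ -5.1467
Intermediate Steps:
C = -386/75 (C = 386/(-75) = 386*(-1/75) = -386/75 ≈ -5.1467)
C*1 = -386/75*1 = -386/75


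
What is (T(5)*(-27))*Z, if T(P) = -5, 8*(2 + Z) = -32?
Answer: -810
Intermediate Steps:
Z = -6 (Z = -2 + (1/8)*(-32) = -2 - 4 = -6)
(T(5)*(-27))*Z = -5*(-27)*(-6) = 135*(-6) = -810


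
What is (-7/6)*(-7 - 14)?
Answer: 49/2 ≈ 24.500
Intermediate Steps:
(-7/6)*(-7 - 14) = -7*⅙*(-21) = -7/6*(-21) = 49/2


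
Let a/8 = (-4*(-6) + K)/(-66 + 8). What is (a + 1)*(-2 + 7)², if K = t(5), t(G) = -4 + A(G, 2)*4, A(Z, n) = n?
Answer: -2075/29 ≈ -71.552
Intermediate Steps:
t(G) = 4 (t(G) = -4 + 2*4 = -4 + 8 = 4)
K = 4
a = -112/29 (a = 8*((-4*(-6) + 4)/(-66 + 8)) = 8*((24 + 4)/(-58)) = 8*(28*(-1/58)) = 8*(-14/29) = -112/29 ≈ -3.8621)
(a + 1)*(-2 + 7)² = (-112/29 + 1)*(-2 + 7)² = -83/29*5² = -83/29*25 = -2075/29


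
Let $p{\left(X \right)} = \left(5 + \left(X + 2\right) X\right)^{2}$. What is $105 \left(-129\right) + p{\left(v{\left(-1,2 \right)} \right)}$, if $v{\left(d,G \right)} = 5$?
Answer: $-11945$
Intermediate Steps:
$p{\left(X \right)} = \left(5 + X \left(2 + X\right)\right)^{2}$ ($p{\left(X \right)} = \left(5 + \left(2 + X\right) X\right)^{2} = \left(5 + X \left(2 + X\right)\right)^{2}$)
$105 \left(-129\right) + p{\left(v{\left(-1,2 \right)} \right)} = 105 \left(-129\right) + \left(5 + 5^{2} + 2 \cdot 5\right)^{2} = -13545 + \left(5 + 25 + 10\right)^{2} = -13545 + 40^{2} = -13545 + 1600 = -11945$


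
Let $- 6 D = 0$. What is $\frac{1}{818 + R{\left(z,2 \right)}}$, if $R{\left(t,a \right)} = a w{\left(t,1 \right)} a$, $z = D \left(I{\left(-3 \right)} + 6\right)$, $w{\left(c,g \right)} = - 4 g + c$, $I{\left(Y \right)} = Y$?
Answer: $\frac{1}{802} \approx 0.0012469$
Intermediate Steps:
$D = 0$ ($D = \left(- \frac{1}{6}\right) 0 = 0$)
$w{\left(c,g \right)} = c - 4 g$
$z = 0$ ($z = 0 \left(-3 + 6\right) = 0 \cdot 3 = 0$)
$R{\left(t,a \right)} = a^{2} \left(-4 + t\right)$ ($R{\left(t,a \right)} = a \left(t - 4\right) a = a \left(-4 + t\right) a = a^{2} \left(-4 + t\right)$)
$\frac{1}{818 + R{\left(z,2 \right)}} = \frac{1}{818 + 2^{2} \left(-4 + 0\right)} = \frac{1}{818 + 4 \left(-4\right)} = \frac{1}{818 - 16} = \frac{1}{802}$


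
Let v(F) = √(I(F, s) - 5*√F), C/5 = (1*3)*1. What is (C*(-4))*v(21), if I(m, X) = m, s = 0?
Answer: -60*√(21 - 5*√21) ≈ -82.984*I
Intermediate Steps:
C = 15 (C = 5*((1*3)*1) = 5*(3*1) = 5*3 = 15)
v(F) = √(F - 5*√F)
(C*(-4))*v(21) = (15*(-4))*√(21 - 5*√21) = -60*√(21 - 5*√21)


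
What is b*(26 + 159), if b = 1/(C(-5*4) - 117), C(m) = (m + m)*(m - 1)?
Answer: 185/723 ≈ 0.25588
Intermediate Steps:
C(m) = 2*m*(-1 + m) (C(m) = (2*m)*(-1 + m) = 2*m*(-1 + m))
b = 1/723 (b = 1/(2*(-5*4)*(-1 - 5*4) - 117) = 1/(2*(-20)*(-1 - 20) - 117) = 1/(2*(-20)*(-21) - 117) = 1/(840 - 117) = 1/723 ≈ 0.0013831)
b*(26 + 159) = (26 + 159)/723 = (1/723)*185 = 185/723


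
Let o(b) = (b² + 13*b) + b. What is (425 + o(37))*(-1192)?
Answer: -2755904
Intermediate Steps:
o(b) = b² + 14*b
(425 + o(37))*(-1192) = (425 + 37*(14 + 37))*(-1192) = (425 + 37*51)*(-1192) = (425 + 1887)*(-1192) = 2312*(-1192) = -2755904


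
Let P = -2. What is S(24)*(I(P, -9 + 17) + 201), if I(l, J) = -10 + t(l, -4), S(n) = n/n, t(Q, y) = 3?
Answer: 194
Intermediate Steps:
S(n) = 1
I(l, J) = -7 (I(l, J) = -10 + 3 = -7)
S(24)*(I(P, -9 + 17) + 201) = 1*(-7 + 201) = 1*194 = 194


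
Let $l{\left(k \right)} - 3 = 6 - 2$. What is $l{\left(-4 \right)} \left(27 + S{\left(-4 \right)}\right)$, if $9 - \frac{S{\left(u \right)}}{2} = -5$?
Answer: $385$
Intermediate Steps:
$l{\left(k \right)} = 7$ ($l{\left(k \right)} = 3 + \left(6 - 2\right) = 3 + 4 = 7$)
$S{\left(u \right)} = 28$ ($S{\left(u \right)} = 18 - -10 = 18 + 10 = 28$)
$l{\left(-4 \right)} \left(27 + S{\left(-4 \right)}\right) = 7 \left(27 + 28\right) = 7 \cdot 55 = 385$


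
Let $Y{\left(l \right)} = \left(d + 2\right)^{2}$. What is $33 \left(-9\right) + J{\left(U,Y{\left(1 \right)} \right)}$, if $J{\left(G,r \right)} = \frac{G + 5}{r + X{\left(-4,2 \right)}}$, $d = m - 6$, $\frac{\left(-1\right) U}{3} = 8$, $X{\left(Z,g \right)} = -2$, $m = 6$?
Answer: $- \frac{613}{2} \approx -306.5$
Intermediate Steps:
$U = -24$ ($U = \left(-3\right) 8 = -24$)
$d = 0$ ($d = 6 - 6 = 0$)
$Y{\left(l \right)} = 4$ ($Y{\left(l \right)} = \left(0 + 2\right)^{2} = 2^{2} = 4$)
$J{\left(G,r \right)} = \frac{5 + G}{-2 + r}$ ($J{\left(G,r \right)} = \frac{G + 5}{r - 2} = \frac{5 + G}{-2 + r}$)
$33 \left(-9\right) + J{\left(U,Y{\left(1 \right)} \right)} = 33 \left(-9\right) + \frac{5 - 24}{-2 + 4} = -297 + \frac{1}{2} \left(-19\right) = -297 - \frac{19}{2} = - \frac{613}{2}$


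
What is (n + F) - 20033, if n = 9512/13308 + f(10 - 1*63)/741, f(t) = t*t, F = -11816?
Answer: -26168818334/821769 ≈ -31845.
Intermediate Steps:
f(t) = t²
n = 3702547/821769 (n = 9512/13308 + (10 - 1*63)²/741 = 9512*(1/13308) + (10 - 63)²*(1/741) = 2378/3327 + (-53)²*(1/741) = 2378/3327 + 2809*(1/741) = 2378/3327 + 2809/741 = 3702547/821769 ≈ 4.5056)
(n + F) - 20033 = (3702547/821769 - 11816) - 20033 = -9706319957/821769 - 20033 = -26168818334/821769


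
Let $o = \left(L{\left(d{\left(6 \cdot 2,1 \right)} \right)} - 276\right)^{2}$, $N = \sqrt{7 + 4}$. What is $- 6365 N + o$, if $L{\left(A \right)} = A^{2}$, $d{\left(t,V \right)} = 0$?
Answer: $76176 - 6365 \sqrt{11} \approx 55066.0$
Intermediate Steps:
$N = \sqrt{11} \approx 3.3166$
$o = 76176$ ($o = \left(0^{2} - 276\right)^{2} = \left(0 - 276\right)^{2} = \left(-276\right)^{2} = 76176$)
$- 6365 N + o = - 6365 \sqrt{11} + 76176 = 76176 - 6365 \sqrt{11}$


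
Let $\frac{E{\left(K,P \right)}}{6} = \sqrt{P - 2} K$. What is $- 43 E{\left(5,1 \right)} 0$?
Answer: $0$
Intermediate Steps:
$E{\left(K,P \right)} = 6 K \sqrt{-2 + P}$ ($E{\left(K,P \right)} = 6 \sqrt{P - 2} K = 6 \sqrt{-2 + P} K = 6 K \sqrt{-2 + P}$)
$- 43 E{\left(5,1 \right)} 0 = - 43 \cdot 6 \cdot 5 \sqrt{-2 + 1} \cdot 0 = - 43 \cdot 6 \cdot 5 \sqrt{-1} \cdot 0 = - 43 \cdot 6 \cdot 5 i 0 = - 43 \cdot 30 i 0 = - 1290 i 0 = 0$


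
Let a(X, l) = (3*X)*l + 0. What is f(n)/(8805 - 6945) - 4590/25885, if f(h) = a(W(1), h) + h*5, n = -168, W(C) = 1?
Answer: -23294/25885 ≈ -0.89990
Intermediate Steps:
a(X, l) = 3*X*l (a(X, l) = 3*X*l + 0 = 3*X*l)
f(h) = 8*h (f(h) = 3*1*h + h*5 = 3*h + 5*h = 8*h)
f(n)/(8805 - 6945) - 4590/25885 = (8*(-168))/(8805 - 6945) - 4590/25885 = -1344/1860 - 4590*1/25885 = -1344*1/1860 - 918/5177 = -112/155 - 918/5177 = -23294/25885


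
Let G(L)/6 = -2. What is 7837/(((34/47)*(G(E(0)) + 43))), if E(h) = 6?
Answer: 21667/62 ≈ 349.47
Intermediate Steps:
G(L) = -12 (G(L) = 6*(-2) = -12)
7837/(((34/47)*(G(E(0)) + 43))) = 7837/(((34/47)*(-12 + 43))) = 7837/(((34*(1/47))*31)) = 7837/(((34/47)*31)) = 7837/(1054/47) = 7837*(47/1054) = 21667/62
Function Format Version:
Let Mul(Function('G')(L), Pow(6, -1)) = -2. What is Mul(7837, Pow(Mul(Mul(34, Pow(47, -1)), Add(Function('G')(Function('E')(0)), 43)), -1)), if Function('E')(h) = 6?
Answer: Rational(21667, 62) ≈ 349.47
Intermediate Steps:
Function('G')(L) = -12 (Function('G')(L) = Mul(6, -2) = -12)
Mul(7837, Pow(Mul(Mul(34, Pow(47, -1)), Add(Function('G')(Function('E')(0)), 43)), -1)) = Mul(7837, Pow(Mul(Mul(34, Pow(47, -1)), Add(-12, 43)), -1)) = Mul(7837, Pow(Mul(Mul(34, Rational(1, 47)), 31), -1)) = Mul(7837, Pow(Mul(Rational(34, 47), 31), -1)) = Mul(7837, Pow(Rational(1054, 47), -1)) = Mul(7837, Rational(47, 1054)) = Rational(21667, 62)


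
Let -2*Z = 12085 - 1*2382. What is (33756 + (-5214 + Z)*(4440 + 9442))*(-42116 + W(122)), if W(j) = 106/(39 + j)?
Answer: 947215218143550/161 ≈ 5.8833e+12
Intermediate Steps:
Z = -9703/2 (Z = -(12085 - 1*2382)/2 = -(12085 - 2382)/2 = -1/2*9703 = -9703/2 ≈ -4851.5)
(33756 + (-5214 + Z)*(4440 + 9442))*(-42116 + W(122)) = (33756 + (-5214 - 9703/2)*(4440 + 9442))*(-42116 + 106/(39 + 122)) = (33756 - 20131/2*13882)*(-42116 + 106/161) = (33756 - 139729271)*(-42116 + 106*(1/161)) = -139695515*(-42116 + 106/161) = -139695515*(-6780570/161) = 947215218143550/161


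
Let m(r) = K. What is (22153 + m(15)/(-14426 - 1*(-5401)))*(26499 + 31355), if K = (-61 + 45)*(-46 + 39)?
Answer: 11566791469902/9025 ≈ 1.2816e+9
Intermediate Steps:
K = 112 (K = -16*(-7) = 112)
m(r) = 112
(22153 + m(15)/(-14426 - 1*(-5401)))*(26499 + 31355) = (22153 + 112/(-14426 - 1*(-5401)))*(26499 + 31355) = (22153 + 112/(-14426 + 5401))*57854 = (22153 + 112/(-9025))*57854 = (22153 + 112*(-1/9025))*57854 = (22153 - 112/9025)*57854 = (199930713/9025)*57854 = 11566791469902/9025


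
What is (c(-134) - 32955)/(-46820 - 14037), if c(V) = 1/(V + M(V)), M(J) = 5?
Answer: 4251196/7850553 ≈ 0.54152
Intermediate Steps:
c(V) = 1/(5 + V) (c(V) = 1/(V + 5) = 1/(5 + V))
(c(-134) - 32955)/(-46820 - 14037) = (1/(5 - 134) - 32955)/(-46820 - 14037) = (1/(-129) - 32955)/(-60857) = (-1/129 - 32955)*(-1/60857) = -4251196/129*(-1/60857) = 4251196/7850553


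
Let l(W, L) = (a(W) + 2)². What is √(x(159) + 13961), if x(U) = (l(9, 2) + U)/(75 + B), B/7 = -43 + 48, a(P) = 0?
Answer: √168946030/110 ≈ 118.16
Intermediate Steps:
B = 35 (B = 7*(-43 + 48) = 7*5 = 35)
l(W, L) = 4 (l(W, L) = (0 + 2)² = 2² = 4)
x(U) = 2/55 + U/110 (x(U) = (4 + U)/(75 + 35) = (4 + U)/110 = (4 + U)*(1/110) = 2/55 + U/110)
√(x(159) + 13961) = √((2/55 + (1/110)*159) + 13961) = √((2/55 + 159/110) + 13961) = √(163/110 + 13961) = √(1535873/110) = √168946030/110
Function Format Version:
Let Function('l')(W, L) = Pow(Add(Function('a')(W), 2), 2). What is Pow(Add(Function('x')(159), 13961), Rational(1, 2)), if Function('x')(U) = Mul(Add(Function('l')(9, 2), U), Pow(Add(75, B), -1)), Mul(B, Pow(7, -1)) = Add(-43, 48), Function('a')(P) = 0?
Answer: Mul(Rational(1, 110), Pow(168946030, Rational(1, 2))) ≈ 118.16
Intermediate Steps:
B = 35 (B = Mul(7, Add(-43, 48)) = Mul(7, 5) = 35)
Function('l')(W, L) = 4 (Function('l')(W, L) = Pow(Add(0, 2), 2) = Pow(2, 2) = 4)
Function('x')(U) = Add(Rational(2, 55), Mul(Rational(1, 110), U)) (Function('x')(U) = Mul(Add(4, U), Pow(Add(75, 35), -1)) = Mul(Add(4, U), Pow(110, -1)) = Mul(Add(4, U), Rational(1, 110)) = Add(Rational(2, 55), Mul(Rational(1, 110), U)))
Pow(Add(Function('x')(159), 13961), Rational(1, 2)) = Pow(Add(Add(Rational(2, 55), Mul(Rational(1, 110), 159)), 13961), Rational(1, 2)) = Pow(Add(Add(Rational(2, 55), Rational(159, 110)), 13961), Rational(1, 2)) = Pow(Add(Rational(163, 110), 13961), Rational(1, 2)) = Pow(Rational(1535873, 110), Rational(1, 2)) = Mul(Rational(1, 110), Pow(168946030, Rational(1, 2)))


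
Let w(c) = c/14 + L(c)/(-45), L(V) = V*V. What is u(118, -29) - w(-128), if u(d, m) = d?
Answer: 154738/315 ≈ 491.23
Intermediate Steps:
L(V) = V²
w(c) = -c²/45 + c/14 (w(c) = c/14 + c²/(-45) = c*(1/14) + c²*(-1/45) = c/14 - c²/45 = -c²/45 + c/14)
u(118, -29) - w(-128) = 118 - (-128)*(45 - 14*(-128))/630 = 118 - (-128)*(45 + 1792)/630 = 118 - (-128)*1837/630 = 118 - 1*(-117568/315) = 118 + 117568/315 = 154738/315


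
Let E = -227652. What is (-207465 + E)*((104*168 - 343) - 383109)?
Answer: 159244119660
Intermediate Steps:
(-207465 + E)*((104*168 - 343) - 383109) = (-207465 - 227652)*((104*168 - 343) - 383109) = -435117*((17472 - 343) - 383109) = -435117*(17129 - 383109) = -435117*(-365980) = 159244119660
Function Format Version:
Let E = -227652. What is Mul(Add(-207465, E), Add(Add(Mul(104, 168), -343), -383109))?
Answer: 159244119660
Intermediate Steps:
Mul(Add(-207465, E), Add(Add(Mul(104, 168), -343), -383109)) = Mul(Add(-207465, -227652), Add(Add(Mul(104, 168), -343), -383109)) = Mul(-435117, Add(Add(17472, -343), -383109)) = Mul(-435117, Add(17129, -383109)) = Mul(-435117, -365980) = 159244119660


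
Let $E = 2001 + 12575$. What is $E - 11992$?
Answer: $2584$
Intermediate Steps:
$E = 14576$
$E - 11992 = 14576 - 11992 = 2584$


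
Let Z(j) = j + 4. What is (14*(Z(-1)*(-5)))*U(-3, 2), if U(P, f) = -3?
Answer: 630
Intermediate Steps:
Z(j) = 4 + j
(14*(Z(-1)*(-5)))*U(-3, 2) = (14*((4 - 1)*(-5)))*(-3) = (14*(3*(-5)))*(-3) = (14*(-15))*(-3) = -210*(-3) = 630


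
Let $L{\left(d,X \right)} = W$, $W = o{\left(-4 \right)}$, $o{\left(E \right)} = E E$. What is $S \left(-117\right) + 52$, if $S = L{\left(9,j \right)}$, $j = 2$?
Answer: $-1820$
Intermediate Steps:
$o{\left(E \right)} = E^{2}$
$W = 16$ ($W = \left(-4\right)^{2} = 16$)
$L{\left(d,X \right)} = 16$
$S = 16$
$S \left(-117\right) + 52 = 16 \left(-117\right) + 52 = -1872 + 52 = -1820$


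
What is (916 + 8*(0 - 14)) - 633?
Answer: 171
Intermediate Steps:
(916 + 8*(0 - 14)) - 633 = (916 + 8*(-14)) - 633 = (916 - 112) - 633 = 804 - 633 = 171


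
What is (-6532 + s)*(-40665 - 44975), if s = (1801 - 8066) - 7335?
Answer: 1724104480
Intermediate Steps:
s = -13600 (s = -6265 - 7335 = -13600)
(-6532 + s)*(-40665 - 44975) = (-6532 - 13600)*(-40665 - 44975) = -20132*(-85640) = 1724104480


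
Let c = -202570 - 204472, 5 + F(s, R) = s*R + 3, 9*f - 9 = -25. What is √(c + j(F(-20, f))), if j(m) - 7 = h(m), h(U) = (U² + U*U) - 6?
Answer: I*√32787913/9 ≈ 636.23*I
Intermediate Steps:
f = -16/9 (f = 1 + (⅑)*(-25) = 1 - 25/9 = -16/9 ≈ -1.7778)
F(s, R) = -2 + R*s (F(s, R) = -5 + (s*R + 3) = -5 + (R*s + 3) = -5 + (3 + R*s) = -2 + R*s)
h(U) = -6 + 2*U² (h(U) = (U² + U²) - 6 = 2*U² - 6 = -6 + 2*U²)
c = -407042
j(m) = 1 + 2*m² (j(m) = 7 + (-6 + 2*m²) = 1 + 2*m²)
√(c + j(F(-20, f))) = √(-407042 + (1 + 2*(-2 - 16/9*(-20))²)) = √(-407042 + (1 + 2*(-2 + 320/9)²)) = √(-407042 + (1 + 2*(302/9)²)) = √(-407042 + (1 + 2*(91204/81))) = √(-407042 + (1 + 182408/81)) = √(-407042 + 182489/81) = √(-32787913/81) = I*√32787913/9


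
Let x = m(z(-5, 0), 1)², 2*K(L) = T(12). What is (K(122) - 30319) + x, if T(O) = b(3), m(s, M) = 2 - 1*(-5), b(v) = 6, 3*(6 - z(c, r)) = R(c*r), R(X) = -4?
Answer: -30267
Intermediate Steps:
z(c, r) = 22/3 (z(c, r) = 6 - ⅓*(-4) = 6 + 4/3 = 22/3)
m(s, M) = 7 (m(s, M) = 2 + 5 = 7)
T(O) = 6
K(L) = 3 (K(L) = (½)*6 = 3)
x = 49 (x = 7² = 49)
(K(122) - 30319) + x = (3 - 30319) + 49 = -30316 + 49 = -30267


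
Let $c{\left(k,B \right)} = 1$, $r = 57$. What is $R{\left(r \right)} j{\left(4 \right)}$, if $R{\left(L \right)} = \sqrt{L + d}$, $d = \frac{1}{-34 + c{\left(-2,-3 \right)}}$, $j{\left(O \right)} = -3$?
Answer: $- \frac{2 \sqrt{15510}}{11} \approx -22.643$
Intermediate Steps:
$d = - \frac{1}{33}$ ($d = \frac{1}{-34 + 1} = \frac{1}{-33} = - \frac{1}{33} \approx -0.030303$)
$R{\left(L \right)} = \sqrt{- \frac{1}{33} + L}$ ($R{\left(L \right)} = \sqrt{L - \frac{1}{33}} = \sqrt{- \frac{1}{33} + L}$)
$R{\left(r \right)} j{\left(4 \right)} = \frac{\sqrt{-33 + 1089 \cdot 57}}{33} \left(-3\right) = \frac{\sqrt{-33 + 62073}}{33} \left(-3\right) = \frac{\sqrt{62040}}{33} \left(-3\right) = \frac{2 \sqrt{15510}}{33} \left(-3\right) = - \frac{2 \sqrt{15510}}{11}$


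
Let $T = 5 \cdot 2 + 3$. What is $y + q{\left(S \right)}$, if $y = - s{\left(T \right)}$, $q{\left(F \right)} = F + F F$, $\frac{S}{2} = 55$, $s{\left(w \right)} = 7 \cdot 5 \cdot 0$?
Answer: $12210$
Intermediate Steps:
$T = 13$ ($T = 10 + 3 = 13$)
$s{\left(w \right)} = 0$ ($s{\left(w \right)} = 35 \cdot 0 = 0$)
$S = 110$ ($S = 2 \cdot 55 = 110$)
$q{\left(F \right)} = F + F^{2}$
$y = 0$ ($y = \left(-1\right) 0 = 0$)
$y + q{\left(S \right)} = 0 + 110 \left(1 + 110\right) = 0 + 110 \cdot 111 = 0 + 12210 = 12210$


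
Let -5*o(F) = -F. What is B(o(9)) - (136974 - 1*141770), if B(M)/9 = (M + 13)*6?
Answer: 27976/5 ≈ 5595.2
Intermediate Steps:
o(F) = F/5 (o(F) = -(-1)*F/5 = F/5)
B(M) = 702 + 54*M (B(M) = 9*((M + 13)*6) = 9*((13 + M)*6) = 9*(78 + 6*M) = 702 + 54*M)
B(o(9)) - (136974 - 1*141770) = (702 + 54*((1/5)*9)) - (136974 - 1*141770) = (702 + 54*(9/5)) - (136974 - 141770) = (702 + 486/5) - 1*(-4796) = 3996/5 + 4796 = 27976/5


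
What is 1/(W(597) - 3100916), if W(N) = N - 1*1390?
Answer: -1/3101709 ≈ -3.2240e-7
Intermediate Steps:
W(N) = -1390 + N (W(N) = N - 1390 = -1390 + N)
1/(W(597) - 3100916) = 1/((-1390 + 597) - 3100916) = 1/(-793 - 3100916) = 1/(-3101709) = -1/3101709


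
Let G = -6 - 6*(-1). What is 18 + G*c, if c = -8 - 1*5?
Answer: 18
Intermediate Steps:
G = 0 (G = -6 + 6 = 0)
c = -13 (c = -8 - 5 = -13)
18 + G*c = 18 + 0*(-13) = 18 + 0 = 18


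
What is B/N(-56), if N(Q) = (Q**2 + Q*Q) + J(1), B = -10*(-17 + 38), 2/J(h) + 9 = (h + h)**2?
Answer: -525/15679 ≈ -0.033484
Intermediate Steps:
J(h) = 2/(-9 + 4*h**2) (J(h) = 2/(-9 + (h + h)**2) = 2/(-9 + (2*h)**2) = 2/(-9 + 4*h**2))
B = -210 (B = -10*21 = -210)
N(Q) = -2/5 + 2*Q**2 (N(Q) = (Q**2 + Q*Q) + 2/(-9 + 4*1**2) = (Q**2 + Q**2) + 2/(-9 + 4*1) = 2*Q**2 + 2/(-9 + 4) = 2*Q**2 + 2/(-5) = 2*Q**2 + 2*(-1/5) = 2*Q**2 - 2/5 = -2/5 + 2*Q**2)
B/N(-56) = -210/(-2/5 + 2*(-56)**2) = -210/(-2/5 + 2*3136) = -210/(-2/5 + 6272) = -210/31358/5 = -210*5/31358 = -525/15679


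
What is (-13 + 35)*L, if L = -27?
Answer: -594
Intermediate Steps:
(-13 + 35)*L = (-13 + 35)*(-27) = 22*(-27) = -594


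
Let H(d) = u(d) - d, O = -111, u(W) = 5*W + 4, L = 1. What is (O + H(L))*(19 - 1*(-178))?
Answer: -20291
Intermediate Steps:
u(W) = 4 + 5*W
H(d) = 4 + 4*d (H(d) = (4 + 5*d) - d = 4 + 4*d)
(O + H(L))*(19 - 1*(-178)) = (-111 + (4 + 4*1))*(19 - 1*(-178)) = (-111 + (4 + 4))*(19 + 178) = (-111 + 8)*197 = -103*197 = -20291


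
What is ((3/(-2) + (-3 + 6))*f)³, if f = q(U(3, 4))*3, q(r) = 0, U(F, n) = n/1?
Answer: 0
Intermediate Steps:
U(F, n) = n (U(F, n) = n*1 = n)
f = 0 (f = 0*3 = 0)
((3/(-2) + (-3 + 6))*f)³ = ((3/(-2) + (-3 + 6))*0)³ = ((3*(-½) + 3)*0)³ = ((-3/2 + 3)*0)³ = ((3/2)*0)³ = 0³ = 0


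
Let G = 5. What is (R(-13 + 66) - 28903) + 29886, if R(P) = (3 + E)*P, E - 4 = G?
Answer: 1619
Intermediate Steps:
E = 9 (E = 4 + 5 = 9)
R(P) = 12*P (R(P) = (3 + 9)*P = 12*P)
(R(-13 + 66) - 28903) + 29886 = (12*(-13 + 66) - 28903) + 29886 = (12*53 - 28903) + 29886 = (636 - 28903) + 29886 = -28267 + 29886 = 1619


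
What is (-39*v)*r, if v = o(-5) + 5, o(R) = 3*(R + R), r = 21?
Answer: 20475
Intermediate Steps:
o(R) = 6*R (o(R) = 3*(2*R) = 6*R)
v = -25 (v = 6*(-5) + 5 = -30 + 5 = -25)
(-39*v)*r = -39*(-25)*21 = 975*21 = 20475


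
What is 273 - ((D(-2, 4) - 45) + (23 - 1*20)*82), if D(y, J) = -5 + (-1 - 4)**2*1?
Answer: 52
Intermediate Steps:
D(y, J) = 20 (D(y, J) = -5 + (-5)**2*1 = -5 + 25*1 = -5 + 25 = 20)
273 - ((D(-2, 4) - 45) + (23 - 1*20)*82) = 273 - ((20 - 45) + (23 - 1*20)*82) = 273 - (-25 + (23 - 20)*82) = 273 - (-25 + 3*82) = 273 - (-25 + 246) = 273 - 1*221 = 273 - 221 = 52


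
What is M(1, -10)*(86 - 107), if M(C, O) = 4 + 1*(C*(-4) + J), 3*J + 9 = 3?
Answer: 42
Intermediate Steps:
J = -2 (J = -3 + (1/3)*3 = -3 + 1 = -2)
M(C, O) = 2 - 4*C (M(C, O) = 4 + 1*(C*(-4) - 2) = 4 + 1*(-4*C - 2) = 4 + 1*(-2 - 4*C) = 4 + (-2 - 4*C) = 2 - 4*C)
M(1, -10)*(86 - 107) = (2 - 4*1)*(86 - 107) = (2 - 4)*(-21) = -2*(-21) = 42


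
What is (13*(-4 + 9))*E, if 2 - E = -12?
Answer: 910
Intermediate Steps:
E = 14 (E = 2 - 1*(-12) = 2 + 12 = 14)
(13*(-4 + 9))*E = (13*(-4 + 9))*14 = (13*5)*14 = 65*14 = 910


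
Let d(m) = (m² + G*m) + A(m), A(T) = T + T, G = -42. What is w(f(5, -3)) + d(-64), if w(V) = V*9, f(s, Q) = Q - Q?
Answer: 6656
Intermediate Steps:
A(T) = 2*T
f(s, Q) = 0
w(V) = 9*V
d(m) = m² - 40*m (d(m) = (m² - 42*m) + 2*m = m² - 40*m)
w(f(5, -3)) + d(-64) = 9*0 - 64*(-40 - 64) = 0 - 64*(-104) = 0 + 6656 = 6656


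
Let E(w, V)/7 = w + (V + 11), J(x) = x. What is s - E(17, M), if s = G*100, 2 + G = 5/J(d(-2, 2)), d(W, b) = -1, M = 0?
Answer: -896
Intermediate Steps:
G = -7 (G = -2 + 5/(-1) = -2 + 5*(-1) = -2 - 5 = -7)
E(w, V) = 77 + 7*V + 7*w (E(w, V) = 7*(w + (V + 11)) = 7*(w + (11 + V)) = 7*(11 + V + w) = 77 + 7*V + 7*w)
s = -700 (s = -7*100 = -700)
s - E(17, M) = -700 - (77 + 7*0 + 7*17) = -700 - (77 + 0 + 119) = -700 - 1*196 = -700 - 196 = -896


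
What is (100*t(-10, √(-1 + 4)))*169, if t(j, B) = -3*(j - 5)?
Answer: 760500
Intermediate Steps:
t(j, B) = 15 - 3*j (t(j, B) = -3*(-5 + j) = 15 - 3*j)
(100*t(-10, √(-1 + 4)))*169 = (100*(15 - 3*(-10)))*169 = (100*(15 + 30))*169 = (100*45)*169 = 4500*169 = 760500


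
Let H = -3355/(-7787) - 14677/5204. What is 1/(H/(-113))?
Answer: 4579160924/96830379 ≈ 47.291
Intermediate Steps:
H = -96830379/40523548 (H = -3355*(-1/7787) - 14677*1/5204 = 3355/7787 - 14677/5204 = -96830379/40523548 ≈ -2.3895)
1/(H/(-113)) = 1/(-96830379/40523548/(-113)) = 1/(-96830379/40523548*(-1/113)) = 1/(96830379/4579160924) = 4579160924/96830379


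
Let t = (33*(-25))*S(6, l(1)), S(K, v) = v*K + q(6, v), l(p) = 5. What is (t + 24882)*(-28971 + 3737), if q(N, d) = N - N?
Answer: -3330888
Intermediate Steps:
q(N, d) = 0
S(K, v) = K*v (S(K, v) = v*K + 0 = K*v + 0 = K*v)
t = -24750 (t = (33*(-25))*(6*5) = -825*30 = -24750)
(t + 24882)*(-28971 + 3737) = (-24750 + 24882)*(-28971 + 3737) = 132*(-25234) = -3330888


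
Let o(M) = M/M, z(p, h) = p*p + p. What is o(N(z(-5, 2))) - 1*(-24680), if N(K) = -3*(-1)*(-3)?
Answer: 24681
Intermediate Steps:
z(p, h) = p + p² (z(p, h) = p² + p = p + p²)
N(K) = -9 (N(K) = 3*(-3) = -9)
o(M) = 1
o(N(z(-5, 2))) - 1*(-24680) = 1 - 1*(-24680) = 1 + 24680 = 24681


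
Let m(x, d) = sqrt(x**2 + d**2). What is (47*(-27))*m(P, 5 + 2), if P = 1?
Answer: -6345*sqrt(2) ≈ -8973.2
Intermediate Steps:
m(x, d) = sqrt(d**2 + x**2)
(47*(-27))*m(P, 5 + 2) = (47*(-27))*sqrt((5 + 2)**2 + 1**2) = -1269*sqrt(7**2 + 1) = -1269*sqrt(49 + 1) = -6345*sqrt(2)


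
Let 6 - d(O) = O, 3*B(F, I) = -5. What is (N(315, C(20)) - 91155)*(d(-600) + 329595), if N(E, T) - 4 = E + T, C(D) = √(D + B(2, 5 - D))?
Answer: -29994138036 + 110067*√165 ≈ -2.9993e+10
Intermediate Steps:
B(F, I) = -5/3 (B(F, I) = (⅓)*(-5) = -5/3)
d(O) = 6 - O
C(D) = √(-5/3 + D) (C(D) = √(D - 5/3) = √(-5/3 + D))
N(E, T) = 4 + E + T (N(E, T) = 4 + (E + T) = 4 + E + T)
(N(315, C(20)) - 91155)*(d(-600) + 329595) = ((4 + 315 + √(-15 + 9*20)/3) - 91155)*((6 - 1*(-600)) + 329595) = ((4 + 315 + √(-15 + 180)/3) - 91155)*((6 + 600) + 329595) = ((4 + 315 + √165/3) - 91155)*(606 + 329595) = ((319 + √165/3) - 91155)*330201 = (-90836 + √165/3)*330201 = -29994138036 + 110067*√165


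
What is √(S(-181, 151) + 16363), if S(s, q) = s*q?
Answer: 2*I*√2742 ≈ 104.73*I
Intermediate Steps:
S(s, q) = q*s
√(S(-181, 151) + 16363) = √(151*(-181) + 16363) = √(-27331 + 16363) = √(-10968) = 2*I*√2742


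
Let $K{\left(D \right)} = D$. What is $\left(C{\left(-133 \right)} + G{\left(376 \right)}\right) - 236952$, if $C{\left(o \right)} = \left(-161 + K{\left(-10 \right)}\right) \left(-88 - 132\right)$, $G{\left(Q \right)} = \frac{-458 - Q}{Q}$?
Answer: $- \frac{37474833}{188} \approx -1.9933 \cdot 10^{5}$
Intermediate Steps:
$G{\left(Q \right)} = \frac{-458 - Q}{Q}$
$C{\left(o \right)} = 37620$ ($C{\left(o \right)} = \left(-161 - 10\right) \left(-88 - 132\right) = \left(-171\right) \left(-220\right) = 37620$)
$\left(C{\left(-133 \right)} + G{\left(376 \right)}\right) - 236952 = \left(37620 + \frac{-458 - 376}{376}\right) - 236952 = \left(37620 + \frac{1}{376} \left(-834\right)\right) - 236952 = \left(37620 - \frac{417}{188}\right) - 236952 = \frac{7072143}{188} - 236952 = - \frac{37474833}{188}$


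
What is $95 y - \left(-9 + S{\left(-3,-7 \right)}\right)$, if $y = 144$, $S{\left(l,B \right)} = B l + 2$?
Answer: $13666$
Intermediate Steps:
$S{\left(l,B \right)} = 2 + B l$
$95 y - \left(-9 + S{\left(-3,-7 \right)}\right) = 95 \cdot 144 + \left(9 - \left(2 - -21\right)\right) = 13680 + \left(9 - \left(2 + 21\right)\right) = 13680 + \left(9 - 23\right) = 13680 - 14 = 13666$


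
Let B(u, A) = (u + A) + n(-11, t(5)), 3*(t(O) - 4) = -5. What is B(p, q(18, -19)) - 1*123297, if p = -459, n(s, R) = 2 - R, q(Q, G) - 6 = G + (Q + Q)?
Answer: -371200/3 ≈ -1.2373e+5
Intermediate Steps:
t(O) = 7/3 (t(O) = 4 + (⅓)*(-5) = 4 - 5/3 = 7/3)
q(Q, G) = 6 + G + 2*Q (q(Q, G) = 6 + (G + (Q + Q)) = 6 + (G + 2*Q) = 6 + G + 2*Q)
B(u, A) = -⅓ + A + u (B(u, A) = (u + A) + (2 - 1*7/3) = (A + u) + (2 - 7/3) = (A + u) - ⅓ = -⅓ + A + u)
B(p, q(18, -19)) - 1*123297 = (-⅓ + (6 - 19 + 2*18) - 459) - 1*123297 = (-⅓ + (6 - 19 + 36) - 459) - 123297 = (-⅓ + 23 - 459) - 123297 = -1309/3 - 123297 = -371200/3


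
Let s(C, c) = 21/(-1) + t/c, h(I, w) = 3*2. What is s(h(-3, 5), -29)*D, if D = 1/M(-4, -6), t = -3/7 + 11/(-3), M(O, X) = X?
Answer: 12703/3654 ≈ 3.4765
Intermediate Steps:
t = -86/21 (t = -3*1/7 + 11*(-1/3) = -3/7 - 11/3 = -86/21 ≈ -4.0952)
h(I, w) = 6
D = -1/6 (D = 1/(-6) = -1/6 ≈ -0.16667)
s(C, c) = -21 - 86/(21*c) (s(C, c) = 21/(-1) - 86/(21*c) = 21*(-1) - 86/(21*c) = -21 - 86/(21*c))
s(h(-3, 5), -29)*D = (-21 - 86/21/(-29))*(-1/6) = (-21 - 86/21*(-1/29))*(-1/6) = (-21 + 86/609)*(-1/6) = -12703/609*(-1/6) = 12703/3654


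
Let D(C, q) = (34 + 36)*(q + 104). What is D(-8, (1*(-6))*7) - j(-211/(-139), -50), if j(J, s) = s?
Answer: 4390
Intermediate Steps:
D(C, q) = 7280 + 70*q (D(C, q) = 70*(104 + q) = 7280 + 70*q)
D(-8, (1*(-6))*7) - j(-211/(-139), -50) = (7280 + 70*((1*(-6))*7)) - 1*(-50) = (7280 + 70*(-6*7)) + 50 = (7280 + 70*(-42)) + 50 = (7280 - 2940) + 50 = 4340 + 50 = 4390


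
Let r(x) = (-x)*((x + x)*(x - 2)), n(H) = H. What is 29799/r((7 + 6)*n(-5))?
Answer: 29799/566150 ≈ 0.052634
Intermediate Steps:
r(x) = -2*x**2*(-2 + x) (r(x) = (-x)*((2*x)*(-2 + x)) = (-x)*(2*x*(-2 + x)) = -2*x**2*(-2 + x))
29799/r((7 + 6)*n(-5)) = 29799/((2*((7 + 6)*(-5))**2*(2 - (7 + 6)*(-5)))) = 29799/((2*(13*(-5))**2*(2 - 13*(-5)))) = 29799/((2*(-65)**2*(2 - 1*(-65)))) = 29799/((2*4225*(2 + 65))) = 29799/((2*4225*67)) = 29799/566150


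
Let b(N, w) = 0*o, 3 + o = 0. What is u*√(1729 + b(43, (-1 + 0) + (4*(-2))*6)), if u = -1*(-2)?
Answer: 2*√1729 ≈ 83.162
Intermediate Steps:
o = -3 (o = -3 + 0 = -3)
u = 2
b(N, w) = 0 (b(N, w) = 0*(-3) = 0)
u*√(1729 + b(43, (-1 + 0) + (4*(-2))*6)) = 2*√(1729 + 0) = 2*√1729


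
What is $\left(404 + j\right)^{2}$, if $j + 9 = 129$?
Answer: $274576$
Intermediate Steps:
$j = 120$ ($j = -9 + 129 = 120$)
$\left(404 + j\right)^{2} = \left(404 + 120\right)^{2} = 524^{2} = 274576$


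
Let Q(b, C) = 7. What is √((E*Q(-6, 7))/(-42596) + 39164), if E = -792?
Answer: √4441259395478/10649 ≈ 197.90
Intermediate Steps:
√((E*Q(-6, 7))/(-42596) + 39164) = √(-792*7/(-42596) + 39164) = √(-5544*(-1/42596) + 39164) = √(1386/10649 + 39164) = √(417058822/10649) = √4441259395478/10649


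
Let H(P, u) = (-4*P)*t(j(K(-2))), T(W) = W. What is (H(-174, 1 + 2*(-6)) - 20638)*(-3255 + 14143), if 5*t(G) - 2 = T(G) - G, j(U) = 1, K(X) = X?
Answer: -1108376624/5 ≈ -2.2168e+8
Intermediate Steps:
t(G) = 2/5 (t(G) = 2/5 + (G - G)/5 = 2/5 + (1/5)*0 = 2/5 + 0 = 2/5)
H(P, u) = -8*P/5 (H(P, u) = -4*P*(2/5) = -8*P/5)
(H(-174, 1 + 2*(-6)) - 20638)*(-3255 + 14143) = (-8/5*(-174) - 20638)*(-3255 + 14143) = (1392/5 - 20638)*10888 = -101798/5*10888 = -1108376624/5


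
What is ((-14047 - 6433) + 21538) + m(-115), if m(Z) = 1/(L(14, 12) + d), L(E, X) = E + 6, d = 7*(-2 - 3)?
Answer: 15869/15 ≈ 1057.9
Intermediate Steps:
d = -35 (d = 7*(-5) = -35)
L(E, X) = 6 + E
m(Z) = -1/15 (m(Z) = 1/((6 + 14) - 35) = 1/(20 - 35) = 1/(-15) = -1/15)
((-14047 - 6433) + 21538) + m(-115) = ((-14047 - 6433) + 21538) - 1/15 = (-20480 + 21538) - 1/15 = 1058 - 1/15 = 15869/15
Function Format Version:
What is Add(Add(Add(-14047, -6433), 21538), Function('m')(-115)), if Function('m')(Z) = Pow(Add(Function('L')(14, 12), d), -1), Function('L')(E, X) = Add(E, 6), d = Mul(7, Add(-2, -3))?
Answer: Rational(15869, 15) ≈ 1057.9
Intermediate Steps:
d = -35 (d = Mul(7, -5) = -35)
Function('L')(E, X) = Add(6, E)
Function('m')(Z) = Rational(-1, 15) (Function('m')(Z) = Pow(Add(Add(6, 14), -35), -1) = Pow(Add(20, -35), -1) = Pow(-15, -1) = Rational(-1, 15))
Add(Add(Add(-14047, -6433), 21538), Function('m')(-115)) = Add(Add(Add(-14047, -6433), 21538), Rational(-1, 15)) = Add(Add(-20480, 21538), Rational(-1, 15)) = Add(1058, Rational(-1, 15)) = Rational(15869, 15)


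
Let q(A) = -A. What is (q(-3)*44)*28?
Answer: 3696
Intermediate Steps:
(q(-3)*44)*28 = (-1*(-3)*44)*28 = (3*44)*28 = 132*28 = 3696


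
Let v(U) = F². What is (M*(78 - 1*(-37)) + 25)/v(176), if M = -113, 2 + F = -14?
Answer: -6485/128 ≈ -50.664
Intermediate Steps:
F = -16 (F = -2 - 14 = -16)
v(U) = 256 (v(U) = (-16)² = 256)
(M*(78 - 1*(-37)) + 25)/v(176) = (-113*(78 - 1*(-37)) + 25)/256 = (-113*(78 + 37) + 25)*(1/256) = (-113*115 + 25)*(1/256) = (-12995 + 25)*(1/256) = -12970*1/256 = -6485/128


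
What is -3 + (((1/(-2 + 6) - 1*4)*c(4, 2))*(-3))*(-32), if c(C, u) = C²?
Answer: -5763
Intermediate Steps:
-3 + (((1/(-2 + 6) - 1*4)*c(4, 2))*(-3))*(-32) = -3 + (((1/(-2 + 6) - 1*4)*4²)*(-3))*(-32) = -3 + (((1/4 - 4)*16)*(-3))*(-32) = -3 + (((¼ - 4)*16)*(-3))*(-32) = -3 + (-15/4*16*(-3))*(-32) = -3 - 60*(-3)*(-32) = -3 + 180*(-32) = -3 - 5760 = -5763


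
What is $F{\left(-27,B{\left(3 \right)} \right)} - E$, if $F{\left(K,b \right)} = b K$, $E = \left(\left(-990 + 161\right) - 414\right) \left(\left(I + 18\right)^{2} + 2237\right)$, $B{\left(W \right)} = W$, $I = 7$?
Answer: $3557385$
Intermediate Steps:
$E = -3557466$ ($E = \left(\left(-990 + 161\right) - 414\right) \left(\left(7 + 18\right)^{2} + 2237\right) = \left(-829 - 414\right) \left(25^{2} + 2237\right) = - 1243 \left(625 + 2237\right) = \left(-1243\right) 2862 = -3557466$)
$F{\left(K,b \right)} = K b$
$F{\left(-27,B{\left(3 \right)} \right)} - E = \left(-27\right) 3 - -3557466 = -81 + 3557466 = 3557385$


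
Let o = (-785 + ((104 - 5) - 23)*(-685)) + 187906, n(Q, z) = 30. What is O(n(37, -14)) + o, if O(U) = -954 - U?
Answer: 134077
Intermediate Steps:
o = 135061 (o = (-785 + (99 - 23)*(-685)) + 187906 = (-785 + 76*(-685)) + 187906 = (-785 - 52060) + 187906 = -52845 + 187906 = 135061)
O(n(37, -14)) + o = (-954 - 1*30) + 135061 = (-954 - 30) + 135061 = -984 + 135061 = 134077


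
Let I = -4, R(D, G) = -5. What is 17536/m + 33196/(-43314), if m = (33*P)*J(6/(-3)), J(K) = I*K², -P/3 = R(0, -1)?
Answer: -10650694/3573405 ≈ -2.9805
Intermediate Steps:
P = 15 (P = -3*(-5) = 15)
J(K) = -4*K²
m = -7920 (m = (33*15)*(-4*(6/(-3))²) = 495*(-4*(6*(-⅓))²) = 495*(-4*(-2)²) = 495*(-4*4) = 495*(-16) = -7920)
17536/m + 33196/(-43314) = 17536/(-7920) + 33196/(-43314) = 17536*(-1/7920) + 33196*(-1/43314) = -1096/495 - 16598/21657 = -10650694/3573405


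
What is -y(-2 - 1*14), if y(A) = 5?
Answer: -5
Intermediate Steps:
-y(-2 - 1*14) = -1*5 = -5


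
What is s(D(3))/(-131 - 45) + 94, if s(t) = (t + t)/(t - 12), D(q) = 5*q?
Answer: 8267/88 ≈ 93.943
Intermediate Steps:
s(t) = 2*t/(-12 + t) (s(t) = (2*t)/(-12 + t) = 2*t/(-12 + t))
s(D(3))/(-131 - 45) + 94 = (2*(5*3)/(-12 + 5*3))/(-131 - 45) + 94 = (2*15/(-12 + 15))/(-176) + 94 = (2*15/3)*(-1/176) + 94 = (2*15*(⅓))*(-1/176) + 94 = 10*(-1/176) + 94 = -5/88 + 94 = 8267/88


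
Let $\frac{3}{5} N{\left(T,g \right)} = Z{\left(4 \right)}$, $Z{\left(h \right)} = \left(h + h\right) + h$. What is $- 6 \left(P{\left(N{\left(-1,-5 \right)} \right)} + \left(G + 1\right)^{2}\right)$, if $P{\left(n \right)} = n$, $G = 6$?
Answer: $-414$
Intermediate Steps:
$Z{\left(h \right)} = 3 h$ ($Z{\left(h \right)} = 2 h + h = 3 h$)
$N{\left(T,g \right)} = 20$ ($N{\left(T,g \right)} = \frac{5 \cdot 3 \cdot 4}{3} = \frac{5}{3} \cdot 12 = 20$)
$- 6 \left(P{\left(N{\left(-1,-5 \right)} \right)} + \left(G + 1\right)^{2}\right) = - 6 \left(20 + \left(6 + 1\right)^{2}\right) = - 6 \left(20 + 7^{2}\right) = - 6 \left(20 + 49\right) = \left(-6\right) 69 = -414$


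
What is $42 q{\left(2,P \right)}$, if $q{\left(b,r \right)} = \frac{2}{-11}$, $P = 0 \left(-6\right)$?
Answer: $- \frac{84}{11} \approx -7.6364$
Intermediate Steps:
$P = 0$
$q{\left(b,r \right)} = - \frac{2}{11}$ ($q{\left(b,r \right)} = 2 \left(- \frac{1}{11}\right) = - \frac{2}{11}$)
$42 q{\left(2,P \right)} = 42 \left(- \frac{2}{11}\right) = - \frac{84}{11}$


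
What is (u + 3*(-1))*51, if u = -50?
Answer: -2703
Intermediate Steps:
(u + 3*(-1))*51 = (-50 + 3*(-1))*51 = (-50 - 3)*51 = -53*51 = -2703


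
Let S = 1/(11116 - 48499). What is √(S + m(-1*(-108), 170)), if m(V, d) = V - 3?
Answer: √146736274962/37383 ≈ 10.247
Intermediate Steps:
S = -1/37383 (S = 1/(-37383) = -1/37383 ≈ -2.6750e-5)
m(V, d) = -3 + V
√(S + m(-1*(-108), 170)) = √(-1/37383 + (-3 - 1*(-108))) = √(-1/37383 + (-3 + 108)) = √(-1/37383 + 105) = √(3925214/37383) = √146736274962/37383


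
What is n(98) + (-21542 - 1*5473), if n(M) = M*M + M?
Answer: -17313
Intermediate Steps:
n(M) = M + M**2 (n(M) = M**2 + M = M + M**2)
n(98) + (-21542 - 1*5473) = 98*(1 + 98) + (-21542 - 1*5473) = 98*99 + (-21542 - 5473) = 9702 - 27015 = -17313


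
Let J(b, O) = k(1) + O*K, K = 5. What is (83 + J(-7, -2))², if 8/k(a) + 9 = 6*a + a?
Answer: 4761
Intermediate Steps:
k(a) = 8/(-9 + 7*a) (k(a) = 8/(-9 + (6*a + a)) = 8/(-9 + 7*a))
J(b, O) = -4 + 5*O (J(b, O) = 8/(-9 + 7*1) + O*5 = 8/(-9 + 7) + 5*O = 8/(-2) + 5*O = 8*(-½) + 5*O = -4 + 5*O)
(83 + J(-7, -2))² = (83 + (-4 + 5*(-2)))² = (83 + (-4 - 10))² = (83 - 14)² = 69² = 4761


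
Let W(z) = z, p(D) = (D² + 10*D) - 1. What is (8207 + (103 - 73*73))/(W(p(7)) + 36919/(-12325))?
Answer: 36740825/1417431 ≈ 25.921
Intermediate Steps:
p(D) = -1 + D² + 10*D
(8207 + (103 - 73*73))/(W(p(7)) + 36919/(-12325)) = (8207 + (103 - 73*73))/((-1 + 7² + 10*7) + 36919/(-12325)) = (8207 + (103 - 5329))/((-1 + 49 + 70) + 36919*(-1/12325)) = (8207 - 5226)/(118 - 36919/12325) = 2981/(1417431/12325) = 2981*(12325/1417431) = 36740825/1417431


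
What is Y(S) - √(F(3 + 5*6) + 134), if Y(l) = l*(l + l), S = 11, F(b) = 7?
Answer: 242 - √141 ≈ 230.13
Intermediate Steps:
Y(l) = 2*l² (Y(l) = l*(2*l) = 2*l²)
Y(S) - √(F(3 + 5*6) + 134) = 2*11² - √(7 + 134) = 2*121 - √141 = 242 - √141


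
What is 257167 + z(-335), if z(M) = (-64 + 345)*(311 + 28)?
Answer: 352426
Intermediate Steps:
z(M) = 95259 (z(M) = 281*339 = 95259)
257167 + z(-335) = 257167 + 95259 = 352426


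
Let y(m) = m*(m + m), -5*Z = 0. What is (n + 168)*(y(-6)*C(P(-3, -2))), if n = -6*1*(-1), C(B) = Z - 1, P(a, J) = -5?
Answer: -12528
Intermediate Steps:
Z = 0 (Z = -1/5*0 = 0)
y(m) = 2*m**2 (y(m) = m*(2*m) = 2*m**2)
C(B) = -1 (C(B) = 0 - 1 = -1)
n = 6 (n = -6*(-1) = 6)
(n + 168)*(y(-6)*C(P(-3, -2))) = (6 + 168)*((2*(-6)**2)*(-1)) = 174*((2*36)*(-1)) = 174*(72*(-1)) = 174*(-72) = -12528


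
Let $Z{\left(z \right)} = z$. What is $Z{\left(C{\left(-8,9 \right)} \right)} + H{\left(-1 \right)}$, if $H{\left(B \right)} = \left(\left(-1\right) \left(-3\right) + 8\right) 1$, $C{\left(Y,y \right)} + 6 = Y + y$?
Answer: $6$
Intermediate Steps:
$C{\left(Y,y \right)} = -6 + Y + y$ ($C{\left(Y,y \right)} = -6 + \left(Y + y\right) = -6 + Y + y$)
$H{\left(B \right)} = 11$ ($H{\left(B \right)} = \left(3 + 8\right) 1 = 11 \cdot 1 = 11$)
$Z{\left(C{\left(-8,9 \right)} \right)} + H{\left(-1 \right)} = \left(-6 - 8 + 9\right) + 11 = -5 + 11 = 6$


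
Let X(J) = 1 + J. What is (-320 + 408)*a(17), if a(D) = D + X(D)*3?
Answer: 6248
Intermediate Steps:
a(D) = 3 + 4*D (a(D) = D + (1 + D)*3 = D + (3 + 3*D) = 3 + 4*D)
(-320 + 408)*a(17) = (-320 + 408)*(3 + 4*17) = 88*(3 + 68) = 88*71 = 6248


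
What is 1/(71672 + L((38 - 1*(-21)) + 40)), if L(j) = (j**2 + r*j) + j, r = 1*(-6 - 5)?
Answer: 1/80483 ≈ 1.2425e-5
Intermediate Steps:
r = -11 (r = 1*(-11) = -11)
L(j) = j**2 - 10*j (L(j) = (j**2 - 11*j) + j = j**2 - 10*j)
1/(71672 + L((38 - 1*(-21)) + 40)) = 1/(71672 + ((38 - 1*(-21)) + 40)*(-10 + ((38 - 1*(-21)) + 40))) = 1/(71672 + ((38 + 21) + 40)*(-10 + ((38 + 21) + 40))) = 1/(71672 + (59 + 40)*(-10 + (59 + 40))) = 1/(71672 + 99*(-10 + 99)) = 1/(71672 + 99*89) = 1/(71672 + 8811) = 1/80483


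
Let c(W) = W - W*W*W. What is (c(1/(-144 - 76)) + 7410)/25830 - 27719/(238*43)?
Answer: -162292728313223/67017553680000 ≈ -2.4216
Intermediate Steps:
c(W) = W - W³ (c(W) = W - W²*W = W - W³)
(c(1/(-144 - 76)) + 7410)/25830 - 27719/(238*43) = ((1/(-144 - 76) - (1/(-144 - 76))³) + 7410)/25830 - 27719/(238*43) = ((1/(-220) - (1/(-220))³) + 7410)*(1/25830) - 27719/10234 = ((-1/220 - (-1/220)³) + 7410)*(1/25830) - 27719*1/10234 = ((-1/220 - 1*(-1/10648000)) + 7410)*(1/25830) - 27719/10234 = ((-1/220 + 1/10648000) + 7410)*(1/25830) - 27719/10234 = (-48399/10648000 + 7410)*(1/25830) - 27719/10234 = (78901631601/10648000)*(1/25830) - 27719/10234 = 26300543867/91679280000 - 27719/10234 = -162292728313223/67017553680000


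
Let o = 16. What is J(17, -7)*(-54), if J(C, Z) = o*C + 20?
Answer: -15768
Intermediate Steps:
J(C, Z) = 20 + 16*C (J(C, Z) = 16*C + 20 = 20 + 16*C)
J(17, -7)*(-54) = (20 + 16*17)*(-54) = (20 + 272)*(-54) = 292*(-54) = -15768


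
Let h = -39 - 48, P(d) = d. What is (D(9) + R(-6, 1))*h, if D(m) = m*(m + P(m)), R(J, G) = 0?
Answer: -14094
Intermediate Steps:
D(m) = 2*m**2 (D(m) = m*(m + m) = m*(2*m) = 2*m**2)
h = -87
(D(9) + R(-6, 1))*h = (2*9**2 + 0)*(-87) = (2*81 + 0)*(-87) = (162 + 0)*(-87) = 162*(-87) = -14094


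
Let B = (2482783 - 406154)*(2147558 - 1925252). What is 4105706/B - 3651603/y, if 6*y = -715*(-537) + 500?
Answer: -5057254868499553351/88741265315180835 ≈ -56.989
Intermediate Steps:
y = 384455/6 (y = (-715*(-537) + 500)/6 = (383955 + 500)/6 = (1/6)*384455 = 384455/6 ≈ 64076.)
B = 461647086474 (B = 2076629*222306 = 461647086474)
4105706/B - 3651603/y = 4105706/461647086474 - 3651603/384455/6 = 4105706*(1/461647086474) - 3651603*6/384455 = 2052853/230823543237 - 21909618/384455 = -5057254868499553351/88741265315180835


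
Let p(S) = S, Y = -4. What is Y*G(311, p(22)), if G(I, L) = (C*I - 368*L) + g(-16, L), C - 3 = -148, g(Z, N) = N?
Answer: 212676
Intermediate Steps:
C = -145 (C = 3 - 148 = -145)
G(I, L) = -367*L - 145*I (G(I, L) = (-145*I - 368*L) + L = (-368*L - 145*I) + L = -367*L - 145*I)
Y*G(311, p(22)) = -4*(-367*22 - 145*311) = -4*(-8074 - 45095) = -4*(-53169) = 212676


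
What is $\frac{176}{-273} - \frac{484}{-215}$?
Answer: $\frac{94292}{58695} \approx 1.6065$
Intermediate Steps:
$\frac{176}{-273} - \frac{484}{-215} = 176 \left(- \frac{1}{273}\right) - - \frac{484}{215} = - \frac{176}{273} + \frac{484}{215} = \frac{94292}{58695}$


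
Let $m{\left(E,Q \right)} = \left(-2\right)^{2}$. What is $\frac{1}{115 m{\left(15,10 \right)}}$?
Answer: $\frac{1}{460} \approx 0.0021739$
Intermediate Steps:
$m{\left(E,Q \right)} = 4$
$\frac{1}{115 m{\left(15,10 \right)}} = \frac{1}{115 \cdot 4} = \frac{1}{460}$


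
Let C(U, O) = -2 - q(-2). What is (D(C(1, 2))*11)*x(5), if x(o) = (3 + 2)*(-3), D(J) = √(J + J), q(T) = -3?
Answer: -165*√2 ≈ -233.35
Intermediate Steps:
C(U, O) = 1 (C(U, O) = -2 - 1*(-3) = -2 + 3 = 1)
D(J) = √2*√J (D(J) = √(2*J) = √2*√J)
x(o) = -15 (x(o) = 5*(-3) = -15)
(D(C(1, 2))*11)*x(5) = ((√2*√1)*11)*(-15) = ((√2*1)*11)*(-15) = (√2*11)*(-15) = (11*√2)*(-15) = -165*√2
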